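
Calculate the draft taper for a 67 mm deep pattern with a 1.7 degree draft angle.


Formula: taper = depth * tan(draft_angle)
tan(1.7 deg) = 0.0296793
taper = 67 mm * 0.0296793 = 1.9885 mm

Final answer: 1.9885 mm


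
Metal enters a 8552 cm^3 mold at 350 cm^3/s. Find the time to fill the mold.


Formula: t_fill = V_mold / Q_flow
t = 8552 cm^3 / 350 cm^3/s = 24.4343 s

Final answer: 24.4343 s


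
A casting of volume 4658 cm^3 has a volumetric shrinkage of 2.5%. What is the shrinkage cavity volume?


Formula: V_shrink = V_casting * shrinkage_pct / 100
V_shrink = 4658 cm^3 * 2.5 / 100 = 116.4500 cm^3


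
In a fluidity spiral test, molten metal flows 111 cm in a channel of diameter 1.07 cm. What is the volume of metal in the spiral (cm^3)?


Formula: V = pi * (d/2)^2 * L  (cylinder volume)
Radius = 1.07/2 = 0.535 cm
V = pi * 0.535^2 * 111 = 99.8115 cm^3


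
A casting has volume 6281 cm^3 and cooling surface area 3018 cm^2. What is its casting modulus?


Formula: Casting Modulus M = V / A
M = 6281 cm^3 / 3018 cm^2 = 2.0812 cm

2.0812 cm


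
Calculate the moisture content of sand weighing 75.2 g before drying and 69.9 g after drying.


Formula: MC = (W_wet - W_dry) / W_wet * 100
Water mass = 75.2 - 69.9 = 5.3 g
MC = 5.3 / 75.2 * 100 = 7.0479%

Final answer: 7.0479%


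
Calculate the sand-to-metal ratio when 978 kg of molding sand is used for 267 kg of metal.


Formula: Sand-to-Metal Ratio = W_sand / W_metal
Ratio = 978 kg / 267 kg = 3.6629

Answer: 3.6629


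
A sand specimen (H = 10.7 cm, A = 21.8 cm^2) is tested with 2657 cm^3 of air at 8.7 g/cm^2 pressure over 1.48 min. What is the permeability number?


Formula: Permeability Number P = (V * H) / (p * A * t)
Numerator: V * H = 2657 * 10.7 = 28429.9
Denominator: p * A * t = 8.7 * 21.8 * 1.48 = 280.6968
P = 28429.9 / 280.6968 = 101.2833

Answer: 101.2833


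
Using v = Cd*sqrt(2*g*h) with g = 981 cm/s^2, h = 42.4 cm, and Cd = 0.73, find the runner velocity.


Formula: v = Cd * sqrt(2 * g * h)  (Torricelli with discharge coefficient)
2*g*h = 2 * 981 * 42.4 = 83188.8 cm^2/s^2
sqrt(83188.8) = 288.42469 cm/s
v = 0.73 * 288.42469 = 210.5500 cm/s

210.5500 cm/s


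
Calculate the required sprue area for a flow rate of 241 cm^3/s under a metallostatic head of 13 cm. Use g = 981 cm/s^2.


Formula: v = sqrt(2*g*h), A = Q/v
Velocity: v = sqrt(2 * 981 * 13) = sqrt(25506) = 159.7060 cm/s
Sprue area: A = Q / v = 241 / 159.7060 = 1.5090 cm^2


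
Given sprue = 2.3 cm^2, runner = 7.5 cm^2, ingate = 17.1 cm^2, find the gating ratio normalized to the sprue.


Sprue:Runner:Ingate = 1 : 7.5/2.3 : 17.1/2.3 = 1:3.26:7.43

Answer: 1:3.26:7.43


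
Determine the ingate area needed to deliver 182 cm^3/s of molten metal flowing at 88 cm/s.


Formula: A_ingate = Q / v  (continuity equation)
A = 182 cm^3/s / 88 cm/s = 2.0682 cm^2


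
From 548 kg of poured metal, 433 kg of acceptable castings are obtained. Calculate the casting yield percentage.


Formula: Casting Yield = (W_good / W_total) * 100
Yield = (433 kg / 548 kg) * 100 = 79.0146%

Answer: 79.0146%


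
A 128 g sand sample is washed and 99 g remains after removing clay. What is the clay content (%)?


Formula: Clay% = (W_total - W_washed) / W_total * 100
Clay mass = 128 - 99 = 29 g
Clay% = 29 / 128 * 100 = 22.6562%


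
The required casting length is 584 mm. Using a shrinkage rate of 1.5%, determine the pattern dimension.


Formula: L_pattern = L_casting * (1 + shrinkage_rate/100)
Shrinkage factor = 1 + 1.5/100 = 1.015
L_pattern = 584 mm * 1.015 = 592.7600 mm


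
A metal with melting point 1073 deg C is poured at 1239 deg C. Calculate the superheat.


Formula: Superheat = T_pour - T_melt
Superheat = 1239 - 1073 = 166 deg C


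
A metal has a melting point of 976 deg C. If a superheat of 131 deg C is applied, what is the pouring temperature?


Formula: T_pour = T_melt + Superheat
T_pour = 976 + 131 = 1107 deg C

Final answer: 1107 deg C


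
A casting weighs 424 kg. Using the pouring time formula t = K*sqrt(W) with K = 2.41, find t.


Formula: t = K * sqrt(W)
sqrt(W) = sqrt(424) = 20.59126
t = 2.41 * 20.59126 = 49.6249 s

49.6249 s


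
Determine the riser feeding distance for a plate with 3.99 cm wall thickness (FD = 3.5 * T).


Formula: FD = 3.5 * T  (riser feeding-distance rule)
FD = 3.5 * 3.99 cm = 13.9650 cm

Final answer: 13.9650 cm


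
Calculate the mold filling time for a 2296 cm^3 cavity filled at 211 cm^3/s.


Formula: t_fill = V_mold / Q_flow
t = 2296 cm^3 / 211 cm^3/s = 10.8815 s

Final answer: 10.8815 s


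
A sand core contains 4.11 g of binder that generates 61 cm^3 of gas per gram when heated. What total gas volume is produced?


Formula: V_gas = W_binder * gas_evolution_rate
V = 4.11 g * 61 cm^3/g = 250.7100 cm^3


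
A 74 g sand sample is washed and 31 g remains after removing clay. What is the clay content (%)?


Formula: Clay% = (W_total - W_washed) / W_total * 100
Clay mass = 74 - 31 = 43 g
Clay% = 43 / 74 * 100 = 58.1081%


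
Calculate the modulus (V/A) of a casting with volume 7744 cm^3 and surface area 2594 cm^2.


Formula: Casting Modulus M = V / A
M = 7744 cm^3 / 2594 cm^2 = 2.9854 cm


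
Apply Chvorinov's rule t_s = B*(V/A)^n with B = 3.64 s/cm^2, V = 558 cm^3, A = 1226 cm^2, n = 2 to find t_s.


Formula: t_s = B * (V/A)^n  (Chvorinov's rule, n=2)
Modulus M = V/A = 558/1226 = 0.455139 cm
M^2 = 0.455139^2 = 0.207152 cm^2
t_s = 3.64 * 0.207152 = 0.7540 s

Answer: 0.7540 s


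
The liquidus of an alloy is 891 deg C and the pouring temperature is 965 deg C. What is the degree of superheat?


Formula: Superheat = T_pour - T_melt
Superheat = 965 - 891 = 74 deg C

74 deg C


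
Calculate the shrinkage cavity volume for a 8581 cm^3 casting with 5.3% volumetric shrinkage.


Formula: V_shrink = V_casting * shrinkage_pct / 100
V_shrink = 8581 cm^3 * 5.3 / 100 = 454.7930 cm^3


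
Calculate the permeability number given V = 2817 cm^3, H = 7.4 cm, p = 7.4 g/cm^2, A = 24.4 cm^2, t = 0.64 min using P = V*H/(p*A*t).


Formula: Permeability Number P = (V * H) / (p * A * t)
Numerator: V * H = 2817 * 7.4 = 20845.8
Denominator: p * A * t = 7.4 * 24.4 * 0.64 = 115.5584
P = 20845.8 / 115.5584 = 180.3919

Answer: 180.3919


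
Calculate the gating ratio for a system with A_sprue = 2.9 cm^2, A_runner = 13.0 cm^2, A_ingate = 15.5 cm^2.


Sprue:Runner:Ingate = 1 : 13.0/2.9 : 15.5/2.9 = 1:4.48:5.34

Final answer: 1:4.48:5.34


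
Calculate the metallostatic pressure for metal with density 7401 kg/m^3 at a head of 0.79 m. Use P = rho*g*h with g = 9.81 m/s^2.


Formula: P = rho * g * h
rho * g = 7401 * 9.81 = 72603.81 N/m^3
P = 72603.81 * 0.79 = 57357.0099 Pa


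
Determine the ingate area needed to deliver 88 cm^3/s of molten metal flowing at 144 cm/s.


Formula: A_ingate = Q / v  (continuity equation)
A = 88 cm^3/s / 144 cm/s = 0.6111 cm^2

Answer: 0.6111 cm^2


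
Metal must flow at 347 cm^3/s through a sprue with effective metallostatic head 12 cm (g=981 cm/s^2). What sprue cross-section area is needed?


Formula: v = sqrt(2*g*h), A = Q/v
Velocity: v = sqrt(2 * 981 * 12) = sqrt(23544) = 153.4405 cm/s
Sprue area: A = Q / v = 347 / 153.4405 = 2.2615 cm^2


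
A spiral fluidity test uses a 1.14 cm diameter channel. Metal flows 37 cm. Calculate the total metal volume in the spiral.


Formula: V = pi * (d/2)^2 * L  (cylinder volume)
Radius = 1.14/2 = 0.57 cm
V = pi * 0.57^2 * 37 = 37.7660 cm^3

Final answer: 37.7660 cm^3


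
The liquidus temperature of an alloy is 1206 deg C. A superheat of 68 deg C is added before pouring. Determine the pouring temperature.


Formula: T_pour = T_melt + Superheat
T_pour = 1206 + 68 = 1274 deg C


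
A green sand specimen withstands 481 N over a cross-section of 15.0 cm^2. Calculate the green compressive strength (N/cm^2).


Formula: Compressive Strength = Force / Area
Strength = 481 N / 15.0 cm^2 = 32.0667 N/cm^2


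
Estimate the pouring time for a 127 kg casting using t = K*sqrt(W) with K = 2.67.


Formula: t = K * sqrt(W)
sqrt(W) = sqrt(127) = 11.26943
t = 2.67 * 11.26943 = 30.0894 s

Final answer: 30.0894 s


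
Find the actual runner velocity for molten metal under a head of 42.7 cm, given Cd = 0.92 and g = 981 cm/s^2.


Formula: v = Cd * sqrt(2 * g * h)  (Torricelli with discharge coefficient)
2*g*h = 2 * 981 * 42.7 = 83777.4 cm^2/s^2
sqrt(83777.4) = 289.44326 cm/s
v = 0.92 * 289.44326 = 266.2878 cm/s

Answer: 266.2878 cm/s


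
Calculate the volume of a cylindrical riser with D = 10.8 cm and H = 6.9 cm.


Formula: V = pi * (D/2)^2 * H  (cylinder volume)
Radius = D/2 = 10.8/2 = 5.4 cm
V = pi * 5.4^2 * 6.9 = 632.1010 cm^3


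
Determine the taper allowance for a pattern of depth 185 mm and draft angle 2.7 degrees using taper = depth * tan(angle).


Formula: taper = depth * tan(draft_angle)
tan(2.7 deg) = 0.0471588
taper = 185 mm * 0.0471588 = 8.7244 mm

8.7244 mm


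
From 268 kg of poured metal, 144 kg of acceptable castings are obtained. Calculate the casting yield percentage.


Formula: Casting Yield = (W_good / W_total) * 100
Yield = (144 kg / 268 kg) * 100 = 53.7313%

Final answer: 53.7313%


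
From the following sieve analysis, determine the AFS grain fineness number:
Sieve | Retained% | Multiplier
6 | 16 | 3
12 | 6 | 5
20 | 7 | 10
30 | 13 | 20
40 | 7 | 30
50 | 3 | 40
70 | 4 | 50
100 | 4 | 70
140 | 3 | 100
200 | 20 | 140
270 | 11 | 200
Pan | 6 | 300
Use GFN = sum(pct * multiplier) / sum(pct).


Formula: GFN = sum(pct * multiplier) / sum(pct)
sum(pct * multiplier) = 8318
sum(pct) = 100
GFN = 8318 / 100 = 83.18

83.18


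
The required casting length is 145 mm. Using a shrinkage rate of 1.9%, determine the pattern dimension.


Formula: L_pattern = L_casting * (1 + shrinkage_rate/100)
Shrinkage factor = 1 + 1.9/100 = 1.019
L_pattern = 145 mm * 1.019 = 147.7550 mm

Answer: 147.7550 mm


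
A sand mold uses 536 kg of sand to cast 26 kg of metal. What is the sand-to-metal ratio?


Formula: Sand-to-Metal Ratio = W_sand / W_metal
Ratio = 536 kg / 26 kg = 20.6154

20.6154


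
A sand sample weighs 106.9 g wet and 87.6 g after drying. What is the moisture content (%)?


Formula: MC = (W_wet - W_dry) / W_wet * 100
Water mass = 106.9 - 87.6 = 19.3 g
MC = 19.3 / 106.9 * 100 = 18.0543%

18.0543%


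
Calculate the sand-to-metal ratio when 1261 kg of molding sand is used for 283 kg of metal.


Formula: Sand-to-Metal Ratio = W_sand / W_metal
Ratio = 1261 kg / 283 kg = 4.4558

4.4558


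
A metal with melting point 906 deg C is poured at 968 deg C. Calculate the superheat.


Formula: Superheat = T_pour - T_melt
Superheat = 968 - 906 = 62 deg C

Answer: 62 deg C


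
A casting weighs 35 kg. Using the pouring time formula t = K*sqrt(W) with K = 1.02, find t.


Formula: t = K * sqrt(W)
sqrt(W) = sqrt(35) = 5.91608
t = 1.02 * 5.91608 = 6.0344 s

6.0344 s


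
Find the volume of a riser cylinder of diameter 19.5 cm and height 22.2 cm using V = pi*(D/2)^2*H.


Formula: V = pi * (D/2)^2 * H  (cylinder volume)
Radius = D/2 = 19.5/2 = 9.75 cm
V = pi * 9.75^2 * 22.2 = 6629.9779 cm^3

Final answer: 6629.9779 cm^3


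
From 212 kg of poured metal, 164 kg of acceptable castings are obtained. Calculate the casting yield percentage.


Formula: Casting Yield = (W_good / W_total) * 100
Yield = (164 kg / 212 kg) * 100 = 77.3585%

77.3585%


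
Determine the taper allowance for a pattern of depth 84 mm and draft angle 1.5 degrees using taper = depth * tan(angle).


Formula: taper = depth * tan(draft_angle)
tan(1.5 deg) = 0.0261859
taper = 84 mm * 0.0261859 = 2.1996 mm

2.1996 mm


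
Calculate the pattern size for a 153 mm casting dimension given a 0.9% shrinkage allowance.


Formula: L_pattern = L_casting * (1 + shrinkage_rate/100)
Shrinkage factor = 1 + 0.9/100 = 1.009
L_pattern = 153 mm * 1.009 = 154.3770 mm

Answer: 154.3770 mm


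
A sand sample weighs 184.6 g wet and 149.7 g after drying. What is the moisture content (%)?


Formula: MC = (W_wet - W_dry) / W_wet * 100
Water mass = 184.6 - 149.7 = 34.9 g
MC = 34.9 / 184.6 * 100 = 18.9057%

Answer: 18.9057%


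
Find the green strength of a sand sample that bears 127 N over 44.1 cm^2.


Formula: Compressive Strength = Force / Area
Strength = 127 N / 44.1 cm^2 = 2.8798 N/cm^2

Final answer: 2.8798 N/cm^2


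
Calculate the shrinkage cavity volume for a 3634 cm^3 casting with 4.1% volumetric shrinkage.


Formula: V_shrink = V_casting * shrinkage_pct / 100
V_shrink = 3634 cm^3 * 4.1 / 100 = 148.9940 cm^3


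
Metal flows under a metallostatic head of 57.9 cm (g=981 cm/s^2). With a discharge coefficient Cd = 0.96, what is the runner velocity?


Formula: v = Cd * sqrt(2 * g * h)  (Torricelli with discharge coefficient)
2*g*h = 2 * 981 * 57.9 = 113599.8 cm^2/s^2
sqrt(113599.8) = 337.04569 cm/s
v = 0.96 * 337.04569 = 323.5639 cm/s

Final answer: 323.5639 cm/s


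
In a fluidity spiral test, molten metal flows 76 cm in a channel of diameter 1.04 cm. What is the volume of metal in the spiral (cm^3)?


Formula: V = pi * (d/2)^2 * L  (cylinder volume)
Radius = 1.04/2 = 0.52 cm
V = pi * 0.52^2 * 76 = 64.5610 cm^3

Final answer: 64.5610 cm^3


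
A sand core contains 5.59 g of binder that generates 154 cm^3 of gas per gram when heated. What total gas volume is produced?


Formula: V_gas = W_binder * gas_evolution_rate
V = 5.59 g * 154 cm^3/g = 860.8600 cm^3

Answer: 860.8600 cm^3


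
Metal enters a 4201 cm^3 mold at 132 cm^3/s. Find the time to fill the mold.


Formula: t_fill = V_mold / Q_flow
t = 4201 cm^3 / 132 cm^3/s = 31.8258 s

Answer: 31.8258 s


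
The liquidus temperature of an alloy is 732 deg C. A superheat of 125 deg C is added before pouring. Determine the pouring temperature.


Formula: T_pour = T_melt + Superheat
T_pour = 732 + 125 = 857 deg C

857 deg C


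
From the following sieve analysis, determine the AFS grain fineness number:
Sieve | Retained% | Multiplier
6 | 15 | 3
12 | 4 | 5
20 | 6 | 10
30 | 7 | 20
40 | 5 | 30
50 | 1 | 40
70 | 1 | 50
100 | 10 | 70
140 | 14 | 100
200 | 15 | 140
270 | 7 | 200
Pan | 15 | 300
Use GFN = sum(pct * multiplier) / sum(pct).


Formula: GFN = sum(pct * multiplier) / sum(pct)
sum(pct * multiplier) = 10605
sum(pct) = 100
GFN = 10605 / 100 = 106.05

Answer: 106.05


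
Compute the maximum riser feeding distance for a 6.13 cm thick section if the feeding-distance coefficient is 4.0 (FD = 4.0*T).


Formula: FD = 4.0 * T  (riser feeding-distance rule)
FD = 4.0 * 6.13 cm = 24.5200 cm


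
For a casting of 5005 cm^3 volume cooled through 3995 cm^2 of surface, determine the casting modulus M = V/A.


Formula: Casting Modulus M = V / A
M = 5005 cm^3 / 3995 cm^2 = 1.2528 cm

Answer: 1.2528 cm


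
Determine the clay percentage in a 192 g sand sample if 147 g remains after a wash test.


Formula: Clay% = (W_total - W_washed) / W_total * 100
Clay mass = 192 - 147 = 45 g
Clay% = 45 / 192 * 100 = 23.4375%

Final answer: 23.4375%


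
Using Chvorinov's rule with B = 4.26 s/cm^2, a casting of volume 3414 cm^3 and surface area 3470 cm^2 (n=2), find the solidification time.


Formula: t_s = B * (V/A)^n  (Chvorinov's rule, n=2)
Modulus M = V/A = 3414/3470 = 0.983862 cm
M^2 = 0.983862^2 = 0.967984 cm^2
t_s = 4.26 * 0.967984 = 4.1236 s


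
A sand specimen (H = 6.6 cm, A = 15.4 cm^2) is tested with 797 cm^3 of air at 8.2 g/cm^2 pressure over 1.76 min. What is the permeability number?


Formula: Permeability Number P = (V * H) / (p * A * t)
Numerator: V * H = 797 * 6.6 = 5260.2
Denominator: p * A * t = 8.2 * 15.4 * 1.76 = 222.2528
P = 5260.2 / 222.2528 = 23.6676

Final answer: 23.6676


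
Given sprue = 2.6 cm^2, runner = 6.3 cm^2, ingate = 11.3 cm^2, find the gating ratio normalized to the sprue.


Sprue:Runner:Ingate = 1 : 6.3/2.6 : 11.3/2.6 = 1:2.42:4.35

Answer: 1:2.42:4.35


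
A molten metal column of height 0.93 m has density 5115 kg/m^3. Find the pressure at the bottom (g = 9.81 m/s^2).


Formula: P = rho * g * h
rho * g = 5115 * 9.81 = 50178.15 N/m^3
P = 50178.15 * 0.93 = 46665.6795 Pa

46665.6795 Pa


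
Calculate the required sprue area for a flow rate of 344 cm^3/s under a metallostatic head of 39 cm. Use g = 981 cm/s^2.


Formula: v = sqrt(2*g*h), A = Q/v
Velocity: v = sqrt(2 * 981 * 39) = sqrt(76518) = 276.6189 cm/s
Sprue area: A = Q / v = 344 / 276.6189 = 1.2436 cm^2


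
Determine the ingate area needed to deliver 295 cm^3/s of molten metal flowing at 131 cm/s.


Formula: A_ingate = Q / v  (continuity equation)
A = 295 cm^3/s / 131 cm/s = 2.2519 cm^2

2.2519 cm^2


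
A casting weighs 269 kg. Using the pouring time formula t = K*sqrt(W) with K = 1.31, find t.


Formula: t = K * sqrt(W)
sqrt(W) = sqrt(269) = 16.40122
t = 1.31 * 16.40122 = 21.4856 s


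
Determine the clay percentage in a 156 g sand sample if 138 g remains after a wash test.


Formula: Clay% = (W_total - W_washed) / W_total * 100
Clay mass = 156 - 138 = 18 g
Clay% = 18 / 156 * 100 = 11.5385%


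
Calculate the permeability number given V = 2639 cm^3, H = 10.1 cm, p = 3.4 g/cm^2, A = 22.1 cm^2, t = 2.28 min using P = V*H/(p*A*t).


Formula: Permeability Number P = (V * H) / (p * A * t)
Numerator: V * H = 2639 * 10.1 = 26653.9
Denominator: p * A * t = 3.4 * 22.1 * 2.28 = 171.3192
P = 26653.9 / 171.3192 = 155.5803

Final answer: 155.5803


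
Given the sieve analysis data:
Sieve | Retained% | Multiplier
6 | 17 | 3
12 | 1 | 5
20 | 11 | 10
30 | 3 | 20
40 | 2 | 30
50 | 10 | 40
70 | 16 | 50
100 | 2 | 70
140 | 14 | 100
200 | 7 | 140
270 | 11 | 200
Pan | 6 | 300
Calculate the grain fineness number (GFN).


Formula: GFN = sum(pct * multiplier) / sum(pct)
sum(pct * multiplier) = 8006
sum(pct) = 100
GFN = 8006 / 100 = 80.06

80.06


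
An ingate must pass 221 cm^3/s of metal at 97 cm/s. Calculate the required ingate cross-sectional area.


Formula: A_ingate = Q / v  (continuity equation)
A = 221 cm^3/s / 97 cm/s = 2.2784 cm^2

Final answer: 2.2784 cm^2


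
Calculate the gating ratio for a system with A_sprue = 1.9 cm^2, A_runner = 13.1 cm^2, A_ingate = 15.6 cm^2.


Sprue:Runner:Ingate = 1 : 13.1/1.9 : 15.6/1.9 = 1:6.89:8.21

1:6.89:8.21


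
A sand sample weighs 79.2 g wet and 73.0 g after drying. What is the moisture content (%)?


Formula: MC = (W_wet - W_dry) / W_wet * 100
Water mass = 79.2 - 73.0 = 6.2 g
MC = 6.2 / 79.2 * 100 = 7.8283%

Answer: 7.8283%


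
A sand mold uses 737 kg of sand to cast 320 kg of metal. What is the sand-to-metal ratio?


Formula: Sand-to-Metal Ratio = W_sand / W_metal
Ratio = 737 kg / 320 kg = 2.3031

Final answer: 2.3031


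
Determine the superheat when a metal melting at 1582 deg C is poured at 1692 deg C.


Formula: Superheat = T_pour - T_melt
Superheat = 1692 - 1582 = 110 deg C

110 deg C


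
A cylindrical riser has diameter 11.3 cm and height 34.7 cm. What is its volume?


Formula: V = pi * (D/2)^2 * H  (cylinder volume)
Radius = D/2 = 11.3/2 = 5.65 cm
V = pi * 5.65^2 * 34.7 = 3479.9760 cm^3

Final answer: 3479.9760 cm^3


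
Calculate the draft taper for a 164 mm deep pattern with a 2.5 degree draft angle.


Formula: taper = depth * tan(draft_angle)
tan(2.5 deg) = 0.0436609
taper = 164 mm * 0.0436609 = 7.1604 mm

Answer: 7.1604 mm


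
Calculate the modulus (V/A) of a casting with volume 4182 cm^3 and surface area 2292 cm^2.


Formula: Casting Modulus M = V / A
M = 4182 cm^3 / 2292 cm^2 = 1.8246 cm

1.8246 cm


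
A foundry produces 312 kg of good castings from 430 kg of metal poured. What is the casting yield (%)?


Formula: Casting Yield = (W_good / W_total) * 100
Yield = (312 kg / 430 kg) * 100 = 72.5581%

72.5581%


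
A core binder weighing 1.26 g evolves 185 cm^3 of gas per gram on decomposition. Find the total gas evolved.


Formula: V_gas = W_binder * gas_evolution_rate
V = 1.26 g * 185 cm^3/g = 233.1000 cm^3

Final answer: 233.1000 cm^3


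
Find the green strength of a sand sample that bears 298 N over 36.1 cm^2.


Formula: Compressive Strength = Force / Area
Strength = 298 N / 36.1 cm^2 = 8.2548 N/cm^2

8.2548 N/cm^2


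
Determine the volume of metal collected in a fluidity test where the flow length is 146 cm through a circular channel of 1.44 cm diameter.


Formula: V = pi * (d/2)^2 * L  (cylinder volume)
Radius = 1.44/2 = 0.72 cm
V = pi * 0.72^2 * 146 = 237.7758 cm^3


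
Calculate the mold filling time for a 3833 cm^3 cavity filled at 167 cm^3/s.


Formula: t_fill = V_mold / Q_flow
t = 3833 cm^3 / 167 cm^3/s = 22.9521 s

Answer: 22.9521 s


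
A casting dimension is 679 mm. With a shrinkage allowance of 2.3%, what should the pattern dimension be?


Formula: L_pattern = L_casting * (1 + shrinkage_rate/100)
Shrinkage factor = 1 + 2.3/100 = 1.023
L_pattern = 679 mm * 1.023 = 694.6170 mm


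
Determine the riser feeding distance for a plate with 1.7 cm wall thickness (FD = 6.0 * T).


Formula: FD = 6.0 * T  (riser feeding-distance rule)
FD = 6.0 * 1.7 cm = 10.2000 cm

Final answer: 10.2000 cm


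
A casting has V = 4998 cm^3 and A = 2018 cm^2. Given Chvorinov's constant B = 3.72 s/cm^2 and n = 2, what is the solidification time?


Formula: t_s = B * (V/A)^n  (Chvorinov's rule, n=2)
Modulus M = V/A = 4998/2018 = 2.476710 cm
M^2 = 2.476710^2 = 6.134092 cm^2
t_s = 3.72 * 6.134092 = 22.8188 s

Answer: 22.8188 s


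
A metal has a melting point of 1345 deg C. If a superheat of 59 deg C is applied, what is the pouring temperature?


Formula: T_pour = T_melt + Superheat
T_pour = 1345 + 59 = 1404 deg C

Answer: 1404 deg C


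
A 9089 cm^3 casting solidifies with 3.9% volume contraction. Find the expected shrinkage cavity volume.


Formula: V_shrink = V_casting * shrinkage_pct / 100
V_shrink = 9089 cm^3 * 3.9 / 100 = 354.4710 cm^3


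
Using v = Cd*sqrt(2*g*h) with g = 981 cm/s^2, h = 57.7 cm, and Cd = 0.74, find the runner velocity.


Formula: v = Cd * sqrt(2 * g * h)  (Torricelli with discharge coefficient)
2*g*h = 2 * 981 * 57.7 = 113207.4 cm^2/s^2
sqrt(113207.4) = 336.46307 cm/s
v = 0.74 * 336.46307 = 248.9827 cm/s


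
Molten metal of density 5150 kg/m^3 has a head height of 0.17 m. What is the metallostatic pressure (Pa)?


Formula: P = rho * g * h
rho * g = 5150 * 9.81 = 50521.5 N/m^3
P = 50521.5 * 0.17 = 8588.6550 Pa

Answer: 8588.6550 Pa


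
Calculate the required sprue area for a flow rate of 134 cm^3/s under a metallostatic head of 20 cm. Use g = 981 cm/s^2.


Formula: v = sqrt(2*g*h), A = Q/v
Velocity: v = sqrt(2 * 981 * 20) = sqrt(39240) = 198.0909 cm/s
Sprue area: A = Q / v = 134 / 198.0909 = 0.6765 cm^2

Answer: 0.6765 cm^2


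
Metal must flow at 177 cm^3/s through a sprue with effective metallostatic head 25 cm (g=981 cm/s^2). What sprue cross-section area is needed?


Formula: v = sqrt(2*g*h), A = Q/v
Velocity: v = sqrt(2 * 981 * 25) = sqrt(49050) = 221.4723 cm/s
Sprue area: A = Q / v = 177 / 221.4723 = 0.7992 cm^2

0.7992 cm^2


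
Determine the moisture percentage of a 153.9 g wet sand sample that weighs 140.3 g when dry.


Formula: MC = (W_wet - W_dry) / W_wet * 100
Water mass = 153.9 - 140.3 = 13.6 g
MC = 13.6 / 153.9 * 100 = 8.8369%

8.8369%


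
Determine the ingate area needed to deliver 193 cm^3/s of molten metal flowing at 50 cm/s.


Formula: A_ingate = Q / v  (continuity equation)
A = 193 cm^3/s / 50 cm/s = 3.8600 cm^2

3.8600 cm^2


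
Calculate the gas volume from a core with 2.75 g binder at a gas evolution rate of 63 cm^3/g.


Formula: V_gas = W_binder * gas_evolution_rate
V = 2.75 g * 63 cm^3/g = 173.2500 cm^3

Answer: 173.2500 cm^3


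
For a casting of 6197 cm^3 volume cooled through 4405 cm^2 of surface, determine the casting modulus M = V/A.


Formula: Casting Modulus M = V / A
M = 6197 cm^3 / 4405 cm^2 = 1.4068 cm

Answer: 1.4068 cm


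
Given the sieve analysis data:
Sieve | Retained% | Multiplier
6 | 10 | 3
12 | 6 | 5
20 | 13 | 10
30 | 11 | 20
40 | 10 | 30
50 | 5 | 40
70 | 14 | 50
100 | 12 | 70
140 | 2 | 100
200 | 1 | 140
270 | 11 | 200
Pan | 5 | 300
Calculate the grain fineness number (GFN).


Formula: GFN = sum(pct * multiplier) / sum(pct)
sum(pct * multiplier) = 6490
sum(pct) = 100
GFN = 6490 / 100 = 64.90


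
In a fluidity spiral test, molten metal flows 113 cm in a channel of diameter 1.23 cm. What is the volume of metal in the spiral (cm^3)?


Formula: V = pi * (d/2)^2 * L  (cylinder volume)
Radius = 1.23/2 = 0.615 cm
V = pi * 0.615^2 * 113 = 134.2699 cm^3

134.2699 cm^3


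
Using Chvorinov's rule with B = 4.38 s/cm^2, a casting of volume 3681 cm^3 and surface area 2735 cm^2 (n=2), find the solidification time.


Formula: t_s = B * (V/A)^n  (Chvorinov's rule, n=2)
Modulus M = V/A = 3681/2735 = 1.345887 cm
M^2 = 1.345887^2 = 1.811412 cm^2
t_s = 4.38 * 1.811412 = 7.9340 s

7.9340 s


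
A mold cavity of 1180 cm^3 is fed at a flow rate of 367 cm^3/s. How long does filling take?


Formula: t_fill = V_mold / Q_flow
t = 1180 cm^3 / 367 cm^3/s = 3.2153 s

Answer: 3.2153 s


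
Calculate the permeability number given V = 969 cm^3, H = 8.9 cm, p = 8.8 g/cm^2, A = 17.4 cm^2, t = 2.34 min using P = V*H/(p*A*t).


Formula: Permeability Number P = (V * H) / (p * A * t)
Numerator: V * H = 969 * 8.9 = 8624.1
Denominator: p * A * t = 8.8 * 17.4 * 2.34 = 358.3008
P = 8624.1 / 358.3008 = 24.0694


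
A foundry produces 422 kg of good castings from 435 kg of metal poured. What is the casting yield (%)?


Formula: Casting Yield = (W_good / W_total) * 100
Yield = (422 kg / 435 kg) * 100 = 97.0115%

97.0115%


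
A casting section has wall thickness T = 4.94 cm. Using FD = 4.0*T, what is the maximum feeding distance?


Formula: FD = 4.0 * T  (riser feeding-distance rule)
FD = 4.0 * 4.94 cm = 19.7600 cm


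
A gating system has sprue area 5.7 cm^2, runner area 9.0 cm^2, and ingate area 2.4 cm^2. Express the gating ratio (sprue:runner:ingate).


Sprue:Runner:Ingate = 1 : 9.0/5.7 : 2.4/5.7 = 1:1.58:0.42

Answer: 1:1.58:0.42


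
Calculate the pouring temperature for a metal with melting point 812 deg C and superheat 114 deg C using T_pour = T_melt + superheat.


Formula: T_pour = T_melt + Superheat
T_pour = 812 + 114 = 926 deg C

Answer: 926 deg C


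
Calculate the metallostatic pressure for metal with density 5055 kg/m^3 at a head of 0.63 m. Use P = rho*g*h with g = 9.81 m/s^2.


Formula: P = rho * g * h
rho * g = 5055 * 9.81 = 49589.55 N/m^3
P = 49589.55 * 0.63 = 31241.4165 Pa


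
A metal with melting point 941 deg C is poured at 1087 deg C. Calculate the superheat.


Formula: Superheat = T_pour - T_melt
Superheat = 1087 - 941 = 146 deg C

Answer: 146 deg C


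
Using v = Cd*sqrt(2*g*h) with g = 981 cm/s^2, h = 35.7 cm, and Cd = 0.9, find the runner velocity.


Formula: v = Cd * sqrt(2 * g * h)  (Torricelli with discharge coefficient)
2*g*h = 2 * 981 * 35.7 = 70043.4 cm^2/s^2
sqrt(70043.4) = 264.65714 cm/s
v = 0.9 * 264.65714 = 238.1914 cm/s

Final answer: 238.1914 cm/s


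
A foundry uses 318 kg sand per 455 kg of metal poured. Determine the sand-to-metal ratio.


Formula: Sand-to-Metal Ratio = W_sand / W_metal
Ratio = 318 kg / 455 kg = 0.6989

Answer: 0.6989


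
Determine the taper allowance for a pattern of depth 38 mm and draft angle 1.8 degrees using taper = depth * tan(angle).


Formula: taper = depth * tan(draft_angle)
tan(1.8 deg) = 0.0314263
taper = 38 mm * 0.0314263 = 1.1942 mm

Final answer: 1.1942 mm


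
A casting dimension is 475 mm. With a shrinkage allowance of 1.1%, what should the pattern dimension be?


Formula: L_pattern = L_casting * (1 + shrinkage_rate/100)
Shrinkage factor = 1 + 1.1/100 = 1.011
L_pattern = 475 mm * 1.011 = 480.2250 mm

480.2250 mm


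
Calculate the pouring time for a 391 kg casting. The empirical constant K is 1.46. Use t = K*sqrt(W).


Formula: t = K * sqrt(W)
sqrt(W) = sqrt(391) = 19.77372
t = 1.46 * 19.77372 = 28.8696 s

28.8696 s


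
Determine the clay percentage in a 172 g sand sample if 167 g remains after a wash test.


Formula: Clay% = (W_total - W_washed) / W_total * 100
Clay mass = 172 - 167 = 5 g
Clay% = 5 / 172 * 100 = 2.9070%

2.9070%


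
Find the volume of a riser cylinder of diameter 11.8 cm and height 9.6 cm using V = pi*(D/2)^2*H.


Formula: V = pi * (D/2)^2 * H  (cylinder volume)
Radius = D/2 = 11.8/2 = 5.9 cm
V = pi * 5.9^2 * 9.6 = 1049.8449 cm^3

Answer: 1049.8449 cm^3


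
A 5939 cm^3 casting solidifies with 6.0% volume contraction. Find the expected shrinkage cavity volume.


Formula: V_shrink = V_casting * shrinkage_pct / 100
V_shrink = 5939 cm^3 * 6.0 / 100 = 356.3400 cm^3

Final answer: 356.3400 cm^3


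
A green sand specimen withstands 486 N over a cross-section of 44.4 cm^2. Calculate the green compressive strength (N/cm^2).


Formula: Compressive Strength = Force / Area
Strength = 486 N / 44.4 cm^2 = 10.9459 N/cm^2

Final answer: 10.9459 N/cm^2


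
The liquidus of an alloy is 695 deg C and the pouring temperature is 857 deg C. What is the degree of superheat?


Formula: Superheat = T_pour - T_melt
Superheat = 857 - 695 = 162 deg C

162 deg C


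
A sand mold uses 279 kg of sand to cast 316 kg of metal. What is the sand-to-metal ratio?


Formula: Sand-to-Metal Ratio = W_sand / W_metal
Ratio = 279 kg / 316 kg = 0.8829


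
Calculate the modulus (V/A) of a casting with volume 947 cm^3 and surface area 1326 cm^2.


Formula: Casting Modulus M = V / A
M = 947 cm^3 / 1326 cm^2 = 0.7142 cm

Final answer: 0.7142 cm


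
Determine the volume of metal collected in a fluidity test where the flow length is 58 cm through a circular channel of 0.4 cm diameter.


Formula: V = pi * (d/2)^2 * L  (cylinder volume)
Radius = 0.4/2 = 0.2 cm
V = pi * 0.2^2 * 58 = 7.2885 cm^3


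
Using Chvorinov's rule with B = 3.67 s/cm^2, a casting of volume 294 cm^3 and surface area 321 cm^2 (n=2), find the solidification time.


Formula: t_s = B * (V/A)^n  (Chvorinov's rule, n=2)
Modulus M = V/A = 294/321 = 0.915888 cm
M^2 = 0.915888^2 = 0.838851 cm^2
t_s = 3.67 * 0.838851 = 3.0786 s

3.0786 s


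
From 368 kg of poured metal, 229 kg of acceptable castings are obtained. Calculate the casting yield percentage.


Formula: Casting Yield = (W_good / W_total) * 100
Yield = (229 kg / 368 kg) * 100 = 62.2283%


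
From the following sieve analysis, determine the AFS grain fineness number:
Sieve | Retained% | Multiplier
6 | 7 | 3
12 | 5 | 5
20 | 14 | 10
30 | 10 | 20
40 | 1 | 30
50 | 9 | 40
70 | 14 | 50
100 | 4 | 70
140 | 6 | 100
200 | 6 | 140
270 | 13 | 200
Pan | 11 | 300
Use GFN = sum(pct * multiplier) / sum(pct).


Formula: GFN = sum(pct * multiplier) / sum(pct)
sum(pct * multiplier) = 9096
sum(pct) = 100
GFN = 9096 / 100 = 90.96

90.96


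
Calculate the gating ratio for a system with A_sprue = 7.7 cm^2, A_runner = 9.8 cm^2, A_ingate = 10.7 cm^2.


Sprue:Runner:Ingate = 1 : 9.8/7.7 : 10.7/7.7 = 1:1.27:1.39

Final answer: 1:1.27:1.39


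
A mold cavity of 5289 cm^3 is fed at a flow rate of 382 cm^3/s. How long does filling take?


Formula: t_fill = V_mold / Q_flow
t = 5289 cm^3 / 382 cm^3/s = 13.8455 s


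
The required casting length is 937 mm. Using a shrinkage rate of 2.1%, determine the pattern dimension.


Formula: L_pattern = L_casting * (1 + shrinkage_rate/100)
Shrinkage factor = 1 + 2.1/100 = 1.021
L_pattern = 937 mm * 1.021 = 956.6770 mm

Final answer: 956.6770 mm


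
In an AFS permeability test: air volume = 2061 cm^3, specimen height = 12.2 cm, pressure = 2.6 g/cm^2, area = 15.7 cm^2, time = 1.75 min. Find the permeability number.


Formula: Permeability Number P = (V * H) / (p * A * t)
Numerator: V * H = 2061 * 12.2 = 25144.2
Denominator: p * A * t = 2.6 * 15.7 * 1.75 = 71.435
P = 25144.2 / 71.435 = 351.9871

351.9871


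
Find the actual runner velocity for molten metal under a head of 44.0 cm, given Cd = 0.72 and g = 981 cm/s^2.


Formula: v = Cd * sqrt(2 * g * h)  (Torricelli with discharge coefficient)
2*g*h = 2 * 981 * 44.0 = 86328.0 cm^2/s^2
sqrt(86328.0) = 293.81627 cm/s
v = 0.72 * 293.81627 = 211.5477 cm/s

Final answer: 211.5477 cm/s


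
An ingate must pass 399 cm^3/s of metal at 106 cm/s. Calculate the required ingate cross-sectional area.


Formula: A_ingate = Q / v  (continuity equation)
A = 399 cm^3/s / 106 cm/s = 3.7642 cm^2

3.7642 cm^2


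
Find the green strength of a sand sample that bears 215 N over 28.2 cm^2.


Formula: Compressive Strength = Force / Area
Strength = 215 N / 28.2 cm^2 = 7.6241 N/cm^2


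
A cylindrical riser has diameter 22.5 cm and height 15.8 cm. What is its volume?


Formula: V = pi * (D/2)^2 * H  (cylinder volume)
Radius = D/2 = 22.5/2 = 11.25 cm
V = pi * 11.25^2 * 15.8 = 6282.2036 cm^3

6282.2036 cm^3


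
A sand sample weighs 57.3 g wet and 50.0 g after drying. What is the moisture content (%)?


Formula: MC = (W_wet - W_dry) / W_wet * 100
Water mass = 57.3 - 50.0 = 7.3 g
MC = 7.3 / 57.3 * 100 = 12.7400%

Final answer: 12.7400%


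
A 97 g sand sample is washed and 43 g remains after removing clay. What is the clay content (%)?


Formula: Clay% = (W_total - W_washed) / W_total * 100
Clay mass = 97 - 43 = 54 g
Clay% = 54 / 97 * 100 = 55.6701%


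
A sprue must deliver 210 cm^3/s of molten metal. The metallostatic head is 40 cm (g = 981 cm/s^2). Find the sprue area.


Formula: v = sqrt(2*g*h), A = Q/v
Velocity: v = sqrt(2 * 981 * 40) = sqrt(78480) = 280.1428 cm/s
Sprue area: A = Q / v = 210 / 280.1428 = 0.7496 cm^2

Final answer: 0.7496 cm^2


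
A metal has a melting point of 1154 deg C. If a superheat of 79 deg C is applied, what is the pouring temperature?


Formula: T_pour = T_melt + Superheat
T_pour = 1154 + 79 = 1233 deg C


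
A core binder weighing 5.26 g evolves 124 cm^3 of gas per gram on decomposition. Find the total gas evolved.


Formula: V_gas = W_binder * gas_evolution_rate
V = 5.26 g * 124 cm^3/g = 652.2400 cm^3

Answer: 652.2400 cm^3


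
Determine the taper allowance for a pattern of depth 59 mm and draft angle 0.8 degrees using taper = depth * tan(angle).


Formula: taper = depth * tan(draft_angle)
tan(0.8 deg) = 0.0139635
taper = 59 mm * 0.0139635 = 0.8238 mm

Answer: 0.8238 mm


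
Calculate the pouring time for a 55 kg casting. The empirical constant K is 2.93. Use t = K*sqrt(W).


Formula: t = K * sqrt(W)
sqrt(W) = sqrt(55) = 7.41620
t = 2.93 * 7.41620 = 21.7295 s


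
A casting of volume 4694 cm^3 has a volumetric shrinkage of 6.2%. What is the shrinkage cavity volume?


Formula: V_shrink = V_casting * shrinkage_pct / 100
V_shrink = 4694 cm^3 * 6.2 / 100 = 291.0280 cm^3


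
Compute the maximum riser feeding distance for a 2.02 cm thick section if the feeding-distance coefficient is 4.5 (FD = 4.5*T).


Formula: FD = 4.5 * T  (riser feeding-distance rule)
FD = 4.5 * 2.02 cm = 9.0900 cm

Final answer: 9.0900 cm


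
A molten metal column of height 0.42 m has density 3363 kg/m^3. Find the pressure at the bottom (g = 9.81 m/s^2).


Formula: P = rho * g * h
rho * g = 3363 * 9.81 = 32991.03 N/m^3
P = 32991.03 * 0.42 = 13856.2326 Pa

Answer: 13856.2326 Pa


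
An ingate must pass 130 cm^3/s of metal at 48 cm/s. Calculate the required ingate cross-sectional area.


Formula: A_ingate = Q / v  (continuity equation)
A = 130 cm^3/s / 48 cm/s = 2.7083 cm^2

2.7083 cm^2


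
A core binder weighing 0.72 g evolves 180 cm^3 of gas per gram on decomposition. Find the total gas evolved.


Formula: V_gas = W_binder * gas_evolution_rate
V = 0.72 g * 180 cm^3/g = 129.6000 cm^3


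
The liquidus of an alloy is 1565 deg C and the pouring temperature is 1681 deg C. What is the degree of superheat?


Formula: Superheat = T_pour - T_melt
Superheat = 1681 - 1565 = 116 deg C

116 deg C


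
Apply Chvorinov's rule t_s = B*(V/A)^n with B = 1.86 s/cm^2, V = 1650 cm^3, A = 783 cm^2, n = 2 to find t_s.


Formula: t_s = B * (V/A)^n  (Chvorinov's rule, n=2)
Modulus M = V/A = 1650/783 = 2.107280 cm
M^2 = 2.107280^2 = 4.440629 cm^2
t_s = 1.86 * 4.440629 = 8.2596 s


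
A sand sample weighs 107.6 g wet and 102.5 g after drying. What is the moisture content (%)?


Formula: MC = (W_wet - W_dry) / W_wet * 100
Water mass = 107.6 - 102.5 = 5.1 g
MC = 5.1 / 107.6 * 100 = 4.7398%

Answer: 4.7398%


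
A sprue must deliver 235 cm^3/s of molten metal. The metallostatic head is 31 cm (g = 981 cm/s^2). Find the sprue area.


Formula: v = sqrt(2*g*h), A = Q/v
Velocity: v = sqrt(2 * 981 * 31) = sqrt(60822) = 246.6212 cm/s
Sprue area: A = Q / v = 235 / 246.6212 = 0.9529 cm^2

Final answer: 0.9529 cm^2


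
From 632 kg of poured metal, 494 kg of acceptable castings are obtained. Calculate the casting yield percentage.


Formula: Casting Yield = (W_good / W_total) * 100
Yield = (494 kg / 632 kg) * 100 = 78.1646%

Final answer: 78.1646%


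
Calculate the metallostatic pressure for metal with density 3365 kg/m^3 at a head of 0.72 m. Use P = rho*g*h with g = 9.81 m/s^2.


Formula: P = rho * g * h
rho * g = 3365 * 9.81 = 33010.65 N/m^3
P = 33010.65 * 0.72 = 23767.6680 Pa

23767.6680 Pa


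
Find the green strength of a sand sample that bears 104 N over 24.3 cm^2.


Formula: Compressive Strength = Force / Area
Strength = 104 N / 24.3 cm^2 = 4.2798 N/cm^2

4.2798 N/cm^2


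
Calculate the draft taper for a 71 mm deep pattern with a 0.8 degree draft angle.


Formula: taper = depth * tan(draft_angle)
tan(0.8 deg) = 0.0139635
taper = 71 mm * 0.0139635 = 0.9914 mm

Answer: 0.9914 mm


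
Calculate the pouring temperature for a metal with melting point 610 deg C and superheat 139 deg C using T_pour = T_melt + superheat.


Formula: T_pour = T_melt + Superheat
T_pour = 610 + 139 = 749 deg C

Answer: 749 deg C


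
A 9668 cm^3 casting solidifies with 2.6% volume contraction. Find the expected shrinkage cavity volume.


Formula: V_shrink = V_casting * shrinkage_pct / 100
V_shrink = 9668 cm^3 * 2.6 / 100 = 251.3680 cm^3

251.3680 cm^3


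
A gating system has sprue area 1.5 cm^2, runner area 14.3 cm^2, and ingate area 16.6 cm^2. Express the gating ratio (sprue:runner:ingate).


Sprue:Runner:Ingate = 1 : 14.3/1.5 : 16.6/1.5 = 1:9.53:11.07

Answer: 1:9.53:11.07


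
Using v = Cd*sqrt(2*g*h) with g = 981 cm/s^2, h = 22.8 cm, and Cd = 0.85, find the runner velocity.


Formula: v = Cd * sqrt(2 * g * h)  (Torricelli with discharge coefficient)
2*g*h = 2 * 981 * 22.8 = 44733.6 cm^2/s^2
sqrt(44733.6) = 211.50319 cm/s
v = 0.85 * 211.50319 = 179.7777 cm/s

Final answer: 179.7777 cm/s


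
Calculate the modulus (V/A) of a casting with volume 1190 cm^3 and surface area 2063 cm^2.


Formula: Casting Modulus M = V / A
M = 1190 cm^3 / 2063 cm^2 = 0.5768 cm

0.5768 cm


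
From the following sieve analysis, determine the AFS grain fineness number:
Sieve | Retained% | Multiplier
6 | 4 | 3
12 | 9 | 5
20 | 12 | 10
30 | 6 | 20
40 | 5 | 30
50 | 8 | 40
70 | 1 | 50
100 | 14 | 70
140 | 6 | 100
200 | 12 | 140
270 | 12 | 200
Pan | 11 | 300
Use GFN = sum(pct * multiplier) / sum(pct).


Formula: GFN = sum(pct * multiplier) / sum(pct)
sum(pct * multiplier) = 9777
sum(pct) = 100
GFN = 9777 / 100 = 97.77

Final answer: 97.77


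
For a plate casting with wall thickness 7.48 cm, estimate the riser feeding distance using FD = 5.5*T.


Formula: FD = 5.5 * T  (riser feeding-distance rule)
FD = 5.5 * 7.48 cm = 41.1400 cm

Answer: 41.1400 cm


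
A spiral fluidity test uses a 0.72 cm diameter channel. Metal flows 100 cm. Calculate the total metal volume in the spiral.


Formula: V = pi * (d/2)^2 * L  (cylinder volume)
Radius = 0.72/2 = 0.36 cm
V = pi * 0.36^2 * 100 = 40.7150 cm^3

Final answer: 40.7150 cm^3


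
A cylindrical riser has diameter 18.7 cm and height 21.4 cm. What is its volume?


Formula: V = pi * (D/2)^2 * H  (cylinder volume)
Radius = D/2 = 18.7/2 = 9.35 cm
V = pi * 9.35^2 * 21.4 = 5877.4219 cm^3

Final answer: 5877.4219 cm^3
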